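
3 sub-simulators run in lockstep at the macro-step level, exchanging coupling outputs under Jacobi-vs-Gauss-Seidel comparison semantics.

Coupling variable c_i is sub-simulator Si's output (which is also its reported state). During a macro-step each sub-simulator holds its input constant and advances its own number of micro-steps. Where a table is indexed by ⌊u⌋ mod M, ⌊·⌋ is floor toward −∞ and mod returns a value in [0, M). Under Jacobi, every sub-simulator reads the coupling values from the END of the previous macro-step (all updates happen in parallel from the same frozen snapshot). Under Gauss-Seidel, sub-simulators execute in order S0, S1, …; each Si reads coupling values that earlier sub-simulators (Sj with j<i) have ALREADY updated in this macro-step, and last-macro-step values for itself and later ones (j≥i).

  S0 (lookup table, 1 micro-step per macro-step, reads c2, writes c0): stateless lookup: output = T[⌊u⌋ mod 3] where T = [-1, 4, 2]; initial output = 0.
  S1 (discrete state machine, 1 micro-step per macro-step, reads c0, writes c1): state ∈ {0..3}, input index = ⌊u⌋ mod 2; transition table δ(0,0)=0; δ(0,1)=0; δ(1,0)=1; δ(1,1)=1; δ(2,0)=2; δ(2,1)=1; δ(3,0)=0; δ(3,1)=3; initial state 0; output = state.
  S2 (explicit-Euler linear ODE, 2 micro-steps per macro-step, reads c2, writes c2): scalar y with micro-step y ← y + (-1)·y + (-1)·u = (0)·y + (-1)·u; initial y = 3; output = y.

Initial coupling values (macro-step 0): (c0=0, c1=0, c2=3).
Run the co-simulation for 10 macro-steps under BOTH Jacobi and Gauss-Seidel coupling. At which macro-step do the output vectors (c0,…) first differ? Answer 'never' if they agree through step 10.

first divergence at macro-step: never

[Jacobi] macro 1: S0 reads c2=3 → after 1×micro: -1; S1 reads c0=0 → after 1×micro: 0; S2 reads c2=3 → after 2×micro: -3 ⇒ (c0=-1, c1=0, c2=-3)
[Jacobi] macro 2: S0 reads c2=-3 → after 1×micro: -1; S1 reads c0=-1 → after 1×micro: 0; S2 reads c2=-3 → after 2×micro: 3 ⇒ (c0=-1, c1=0, c2=3)
[Jacobi] macro 3: S0 reads c2=3 → after 1×micro: -1; S1 reads c0=-1 → after 1×micro: 0; S2 reads c2=3 → after 2×micro: -3 ⇒ (c0=-1, c1=0, c2=-3)
[Jacobi] macro 4: S0 reads c2=-3 → after 1×micro: -1; S1 reads c0=-1 → after 1×micro: 0; S2 reads c2=-3 → after 2×micro: 3 ⇒ (c0=-1, c1=0, c2=3)
[Jacobi] macro 5: S0 reads c2=3 → after 1×micro: -1; S1 reads c0=-1 → after 1×micro: 0; S2 reads c2=3 → after 2×micro: -3 ⇒ (c0=-1, c1=0, c2=-3)
[Jacobi] macro 6: S0 reads c2=-3 → after 1×micro: -1; S1 reads c0=-1 → after 1×micro: 0; S2 reads c2=-3 → after 2×micro: 3 ⇒ (c0=-1, c1=0, c2=3)
[Jacobi] macro 7: S0 reads c2=3 → after 1×micro: -1; S1 reads c0=-1 → after 1×micro: 0; S2 reads c2=3 → after 2×micro: -3 ⇒ (c0=-1, c1=0, c2=-3)
[Jacobi] macro 8: S0 reads c2=-3 → after 1×micro: -1; S1 reads c0=-1 → after 1×micro: 0; S2 reads c2=-3 → after 2×micro: 3 ⇒ (c0=-1, c1=0, c2=3)
[Jacobi] macro 9: S0 reads c2=3 → after 1×micro: -1; S1 reads c0=-1 → after 1×micro: 0; S2 reads c2=3 → after 2×micro: -3 ⇒ (c0=-1, c1=0, c2=-3)
[Jacobi] macro 10: S0 reads c2=-3 → after 1×micro: -1; S1 reads c0=-1 → after 1×micro: 0; S2 reads c2=-3 → after 2×micro: 3 ⇒ (c0=-1, c1=0, c2=3)
[Gauss-Seidel] macro 1: S0 reads c2=3 → after 1×micro: -1; S1 reads c0=-1 → after 1×micro: 0; S2 reads c2=3 → after 2×micro: -3 ⇒ (c0=-1, c1=0, c2=-3)
[Gauss-Seidel] macro 2: S0 reads c2=-3 → after 1×micro: -1; S1 reads c0=-1 → after 1×micro: 0; S2 reads c2=-3 → after 2×micro: 3 ⇒ (c0=-1, c1=0, c2=3)
[Gauss-Seidel] macro 3: S0 reads c2=3 → after 1×micro: -1; S1 reads c0=-1 → after 1×micro: 0; S2 reads c2=3 → after 2×micro: -3 ⇒ (c0=-1, c1=0, c2=-3)
[Gauss-Seidel] macro 4: S0 reads c2=-3 → after 1×micro: -1; S1 reads c0=-1 → after 1×micro: 0; S2 reads c2=-3 → after 2×micro: 3 ⇒ (c0=-1, c1=0, c2=3)
[Gauss-Seidel] macro 5: S0 reads c2=3 → after 1×micro: -1; S1 reads c0=-1 → after 1×micro: 0; S2 reads c2=3 → after 2×micro: -3 ⇒ (c0=-1, c1=0, c2=-3)
[Gauss-Seidel] macro 6: S0 reads c2=-3 → after 1×micro: -1; S1 reads c0=-1 → after 1×micro: 0; S2 reads c2=-3 → after 2×micro: 3 ⇒ (c0=-1, c1=0, c2=3)
[Gauss-Seidel] macro 7: S0 reads c2=3 → after 1×micro: -1; S1 reads c0=-1 → after 1×micro: 0; S2 reads c2=3 → after 2×micro: -3 ⇒ (c0=-1, c1=0, c2=-3)
[Gauss-Seidel] macro 8: S0 reads c2=-3 → after 1×micro: -1; S1 reads c0=-1 → after 1×micro: 0; S2 reads c2=-3 → after 2×micro: 3 ⇒ (c0=-1, c1=0, c2=3)
[Gauss-Seidel] macro 9: S0 reads c2=3 → after 1×micro: -1; S1 reads c0=-1 → after 1×micro: 0; S2 reads c2=3 → after 2×micro: -3 ⇒ (c0=-1, c1=0, c2=-3)
[Gauss-Seidel] macro 10: S0 reads c2=-3 → after 1×micro: -1; S1 reads c0=-1 → after 1×micro: 0; S2 reads c2=-3 → after 2×micro: 3 ⇒ (c0=-1, c1=0, c2=3)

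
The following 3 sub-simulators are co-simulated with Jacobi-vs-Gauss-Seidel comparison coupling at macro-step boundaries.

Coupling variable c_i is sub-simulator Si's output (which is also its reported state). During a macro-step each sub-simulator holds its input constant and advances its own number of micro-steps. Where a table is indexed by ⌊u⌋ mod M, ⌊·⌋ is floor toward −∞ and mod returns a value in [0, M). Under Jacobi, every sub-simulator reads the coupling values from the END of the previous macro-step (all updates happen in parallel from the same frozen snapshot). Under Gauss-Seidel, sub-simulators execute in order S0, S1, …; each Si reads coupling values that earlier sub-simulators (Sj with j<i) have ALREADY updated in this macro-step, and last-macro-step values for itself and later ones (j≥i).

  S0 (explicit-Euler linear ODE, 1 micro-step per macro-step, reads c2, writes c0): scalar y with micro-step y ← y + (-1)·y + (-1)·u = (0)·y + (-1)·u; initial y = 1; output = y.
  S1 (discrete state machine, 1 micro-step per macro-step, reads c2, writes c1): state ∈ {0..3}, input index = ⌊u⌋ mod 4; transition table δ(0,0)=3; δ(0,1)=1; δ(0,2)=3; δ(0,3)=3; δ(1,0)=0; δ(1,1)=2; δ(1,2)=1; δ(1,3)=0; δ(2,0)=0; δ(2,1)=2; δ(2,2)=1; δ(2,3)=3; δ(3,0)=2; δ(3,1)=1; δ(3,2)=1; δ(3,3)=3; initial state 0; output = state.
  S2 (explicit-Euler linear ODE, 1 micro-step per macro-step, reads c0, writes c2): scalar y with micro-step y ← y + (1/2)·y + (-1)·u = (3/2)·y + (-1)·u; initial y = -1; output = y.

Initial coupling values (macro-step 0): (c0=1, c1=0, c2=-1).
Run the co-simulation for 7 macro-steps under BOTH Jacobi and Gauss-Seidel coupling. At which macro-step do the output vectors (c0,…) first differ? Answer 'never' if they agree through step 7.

first divergence at macro-step: 2

[Jacobi] macro 1: S0 reads c2=-1 → after 1×micro: 1; S1 reads c2=-1 → after 1×micro: 3; S2 reads c0=1 → after 1×micro: -5/2 ⇒ (c0=1, c1=3, c2=-5/2)
[Jacobi] macro 2: S0 reads c2=-5/2 → after 1×micro: 5/2; S1 reads c2=-5/2 → after 1×micro: 1; S2 reads c0=1 → after 1×micro: -19/4 ⇒ (c0=5/2, c1=1, c2=-19/4)
[Jacobi] macro 3: S0 reads c2=-19/4 → after 1×micro: 19/4; S1 reads c2=-19/4 → after 1×micro: 0; S2 reads c0=5/2 → after 1×micro: -77/8 ⇒ (c0=19/4, c1=0, c2=-77/8)
[Jacobi] macro 4: S0 reads c2=-77/8 → after 1×micro: 77/8; S1 reads c2=-77/8 → after 1×micro: 3; S2 reads c0=19/4 → after 1×micro: -307/16 ⇒ (c0=77/8, c1=3, c2=-307/16)
[Jacobi] macro 5: S0 reads c2=-307/16 → after 1×micro: 307/16; S1 reads c2=-307/16 → after 1×micro: 2; S2 reads c0=77/8 → after 1×micro: -1229/32 ⇒ (c0=307/16, c1=2, c2=-1229/32)
[Jacobi] macro 6: S0 reads c2=-1229/32 → after 1×micro: 1229/32; S1 reads c2=-1229/32 → after 1×micro: 2; S2 reads c0=307/16 → after 1×micro: -4915/64 ⇒ (c0=1229/32, c1=2, c2=-4915/64)
[Jacobi] macro 7: S0 reads c2=-4915/64 → after 1×micro: 4915/64; S1 reads c2=-4915/64 → after 1×micro: 3; S2 reads c0=1229/32 → after 1×micro: -19661/128 ⇒ (c0=4915/64, c1=3, c2=-19661/128)
[Gauss-Seidel] macro 1: S0 reads c2=-1 → after 1×micro: 1; S1 reads c2=-1 → after 1×micro: 3; S2 reads c0=1 → after 1×micro: -5/2 ⇒ (c0=1, c1=3, c2=-5/2)
[Gauss-Seidel] macro 2: S0 reads c2=-5/2 → after 1×micro: 5/2; S1 reads c2=-5/2 → after 1×micro: 1; S2 reads c0=5/2 → after 1×micro: -25/4 ⇒ (c0=5/2, c1=1, c2=-25/4)
[Gauss-Seidel] macro 3: S0 reads c2=-25/4 → after 1×micro: 25/4; S1 reads c2=-25/4 → after 1×micro: 2; S2 reads c0=25/4 → after 1×micro: -125/8 ⇒ (c0=25/4, c1=2, c2=-125/8)
[Gauss-Seidel] macro 4: S0 reads c2=-125/8 → after 1×micro: 125/8; S1 reads c2=-125/8 → after 1×micro: 0; S2 reads c0=125/8 → after 1×micro: -625/16 ⇒ (c0=125/8, c1=0, c2=-625/16)
[Gauss-Seidel] macro 5: S0 reads c2=-625/16 → after 1×micro: 625/16; S1 reads c2=-625/16 → after 1×micro: 3; S2 reads c0=625/16 → after 1×micro: -3125/32 ⇒ (c0=625/16, c1=3, c2=-3125/32)
[Gauss-Seidel] macro 6: S0 reads c2=-3125/32 → after 1×micro: 3125/32; S1 reads c2=-3125/32 → after 1×micro: 1; S2 reads c0=3125/32 → after 1×micro: -15625/64 ⇒ (c0=3125/32, c1=1, c2=-15625/64)
[Gauss-Seidel] macro 7: S0 reads c2=-15625/64 → after 1×micro: 15625/64; S1 reads c2=-15625/64 → after 1×micro: 0; S2 reads c0=15625/64 → after 1×micro: -78125/128 ⇒ (c0=15625/64, c1=0, c2=-78125/128)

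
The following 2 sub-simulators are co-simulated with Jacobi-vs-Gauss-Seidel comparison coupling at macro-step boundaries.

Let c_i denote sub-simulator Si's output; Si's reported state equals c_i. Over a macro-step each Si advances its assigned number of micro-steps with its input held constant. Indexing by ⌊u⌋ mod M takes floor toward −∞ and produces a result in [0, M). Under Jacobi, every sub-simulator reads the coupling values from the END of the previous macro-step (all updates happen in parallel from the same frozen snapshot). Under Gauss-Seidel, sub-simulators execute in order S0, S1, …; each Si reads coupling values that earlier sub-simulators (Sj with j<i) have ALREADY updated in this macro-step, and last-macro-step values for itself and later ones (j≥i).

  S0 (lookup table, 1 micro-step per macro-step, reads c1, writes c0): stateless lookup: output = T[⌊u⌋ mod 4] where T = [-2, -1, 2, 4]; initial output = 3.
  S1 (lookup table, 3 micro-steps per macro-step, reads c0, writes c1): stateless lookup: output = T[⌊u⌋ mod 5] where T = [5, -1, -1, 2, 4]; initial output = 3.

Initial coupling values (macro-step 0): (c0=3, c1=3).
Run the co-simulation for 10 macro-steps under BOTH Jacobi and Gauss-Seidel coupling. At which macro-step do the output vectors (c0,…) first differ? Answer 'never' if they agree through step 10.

[Jacobi] macro 1: S0 reads c1=3 → after 1×micro: 4; S1 reads c0=3 → after 3×micro: 2 ⇒ (c0=4, c1=2)
[Jacobi] macro 2: S0 reads c1=2 → after 1×micro: 2; S1 reads c0=4 → after 3×micro: 4 ⇒ (c0=2, c1=4)
[Jacobi] macro 3: S0 reads c1=4 → after 1×micro: -2; S1 reads c0=2 → after 3×micro: -1 ⇒ (c0=-2, c1=-1)
[Jacobi] macro 4: S0 reads c1=-1 → after 1×micro: 4; S1 reads c0=-2 → after 3×micro: 2 ⇒ (c0=4, c1=2)
[Jacobi] macro 5: S0 reads c1=2 → after 1×micro: 2; S1 reads c0=4 → after 3×micro: 4 ⇒ (c0=2, c1=4)
[Jacobi] macro 6: S0 reads c1=4 → after 1×micro: -2; S1 reads c0=2 → after 3×micro: -1 ⇒ (c0=-2, c1=-1)
[Jacobi] macro 7: S0 reads c1=-1 → after 1×micro: 4; S1 reads c0=-2 → after 3×micro: 2 ⇒ (c0=4, c1=2)
[Jacobi] macro 8: S0 reads c1=2 → after 1×micro: 2; S1 reads c0=4 → after 3×micro: 4 ⇒ (c0=2, c1=4)
[Jacobi] macro 9: S0 reads c1=4 → after 1×micro: -2; S1 reads c0=2 → after 3×micro: -1 ⇒ (c0=-2, c1=-1)
[Jacobi] macro 10: S0 reads c1=-1 → after 1×micro: 4; S1 reads c0=-2 → after 3×micro: 2 ⇒ (c0=4, c1=2)
[Gauss-Seidel] macro 1: S0 reads c1=3 → after 1×micro: 4; S1 reads c0=4 → after 3×micro: 4 ⇒ (c0=4, c1=4)
[Gauss-Seidel] macro 2: S0 reads c1=4 → after 1×micro: -2; S1 reads c0=-2 → after 3×micro: 2 ⇒ (c0=-2, c1=2)
[Gauss-Seidel] macro 3: S0 reads c1=2 → after 1×micro: 2; S1 reads c0=2 → after 3×micro: -1 ⇒ (c0=2, c1=-1)
[Gauss-Seidel] macro 4: S0 reads c1=-1 → after 1×micro: 4; S1 reads c0=4 → after 3×micro: 4 ⇒ (c0=4, c1=4)
[Gauss-Seidel] macro 5: S0 reads c1=4 → after 1×micro: -2; S1 reads c0=-2 → after 3×micro: 2 ⇒ (c0=-2, c1=2)
[Gauss-Seidel] macro 6: S0 reads c1=2 → after 1×micro: 2; S1 reads c0=2 → after 3×micro: -1 ⇒ (c0=2, c1=-1)
[Gauss-Seidel] macro 7: S0 reads c1=-1 → after 1×micro: 4; S1 reads c0=4 → after 3×micro: 4 ⇒ (c0=4, c1=4)
[Gauss-Seidel] macro 8: S0 reads c1=4 → after 1×micro: -2; S1 reads c0=-2 → after 3×micro: 2 ⇒ (c0=-2, c1=2)
[Gauss-Seidel] macro 9: S0 reads c1=2 → after 1×micro: 2; S1 reads c0=2 → after 3×micro: -1 ⇒ (c0=2, c1=-1)
[Gauss-Seidel] macro 10: S0 reads c1=-1 → after 1×micro: 4; S1 reads c0=4 → after 3×micro: 4 ⇒ (c0=4, c1=4)

first divergence at macro-step: 1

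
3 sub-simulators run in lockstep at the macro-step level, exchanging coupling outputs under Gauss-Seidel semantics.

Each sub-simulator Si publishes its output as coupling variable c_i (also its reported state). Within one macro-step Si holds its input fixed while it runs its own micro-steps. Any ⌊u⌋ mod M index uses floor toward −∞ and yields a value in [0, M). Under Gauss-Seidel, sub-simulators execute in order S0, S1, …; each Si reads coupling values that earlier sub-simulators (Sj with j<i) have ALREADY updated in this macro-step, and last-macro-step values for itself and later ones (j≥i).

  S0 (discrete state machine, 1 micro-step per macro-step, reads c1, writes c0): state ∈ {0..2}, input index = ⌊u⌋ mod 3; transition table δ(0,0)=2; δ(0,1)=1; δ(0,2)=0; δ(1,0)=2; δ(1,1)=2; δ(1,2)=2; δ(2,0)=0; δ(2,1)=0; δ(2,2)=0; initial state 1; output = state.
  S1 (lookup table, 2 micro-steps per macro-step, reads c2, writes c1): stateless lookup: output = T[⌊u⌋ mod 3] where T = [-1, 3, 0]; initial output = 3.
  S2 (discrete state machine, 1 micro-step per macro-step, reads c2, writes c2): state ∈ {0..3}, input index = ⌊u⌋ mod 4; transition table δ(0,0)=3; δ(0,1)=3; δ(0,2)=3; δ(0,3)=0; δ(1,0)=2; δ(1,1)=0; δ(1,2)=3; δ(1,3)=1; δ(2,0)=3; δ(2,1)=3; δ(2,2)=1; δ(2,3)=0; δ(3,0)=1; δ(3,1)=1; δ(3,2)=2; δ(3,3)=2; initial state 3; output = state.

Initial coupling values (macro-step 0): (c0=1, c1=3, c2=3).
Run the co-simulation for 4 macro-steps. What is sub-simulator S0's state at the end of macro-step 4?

macro 1: S0 reads c1=3 → after 1×micro: 2; S1 reads c2=3 → after 2×micro: -1; S2 reads c2=3 → after 1×micro: 2 ⇒ (c0=2, c1=-1, c2=2)
macro 2: S0 reads c1=-1 → after 1×micro: 0; S1 reads c2=2 → after 2×micro: 0; S2 reads c2=2 → after 1×micro: 1 ⇒ (c0=0, c1=0, c2=1)
macro 3: S0 reads c1=0 → after 1×micro: 2; S1 reads c2=1 → after 2×micro: 3; S2 reads c2=1 → after 1×micro: 0 ⇒ (c0=2, c1=3, c2=0)
macro 4: S0 reads c1=3 → after 1×micro: 0; S1 reads c2=0 → after 2×micro: -1; S2 reads c2=0 → after 1×micro: 3 ⇒ (c0=0, c1=-1, c2=3)

S0 state at macro-step 4 = 0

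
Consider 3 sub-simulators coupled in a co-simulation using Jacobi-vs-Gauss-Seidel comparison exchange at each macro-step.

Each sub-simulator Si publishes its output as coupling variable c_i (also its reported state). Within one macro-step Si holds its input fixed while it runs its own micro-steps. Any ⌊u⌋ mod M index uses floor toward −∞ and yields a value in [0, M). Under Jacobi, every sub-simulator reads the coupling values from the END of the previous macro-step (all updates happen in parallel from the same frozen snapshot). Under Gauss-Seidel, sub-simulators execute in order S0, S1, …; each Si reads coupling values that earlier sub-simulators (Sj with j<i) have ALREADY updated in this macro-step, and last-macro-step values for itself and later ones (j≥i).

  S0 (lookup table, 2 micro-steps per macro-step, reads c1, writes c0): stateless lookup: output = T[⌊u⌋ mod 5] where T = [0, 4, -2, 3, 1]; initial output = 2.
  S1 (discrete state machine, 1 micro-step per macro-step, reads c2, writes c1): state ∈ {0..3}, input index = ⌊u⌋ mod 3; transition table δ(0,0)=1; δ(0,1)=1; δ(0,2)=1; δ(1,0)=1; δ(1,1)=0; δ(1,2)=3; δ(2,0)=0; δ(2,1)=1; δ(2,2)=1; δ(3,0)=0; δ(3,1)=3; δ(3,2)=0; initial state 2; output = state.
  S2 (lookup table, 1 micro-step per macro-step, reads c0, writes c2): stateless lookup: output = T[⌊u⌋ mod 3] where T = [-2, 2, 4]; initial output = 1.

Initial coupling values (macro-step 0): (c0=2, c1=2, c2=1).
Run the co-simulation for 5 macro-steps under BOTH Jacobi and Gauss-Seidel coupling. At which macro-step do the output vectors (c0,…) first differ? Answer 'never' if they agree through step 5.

[Jacobi] macro 1: S0 reads c1=2 → after 2×micro: -2; S1 reads c2=1 → after 1×micro: 1; S2 reads c0=2 → after 1×micro: 4 ⇒ (c0=-2, c1=1, c2=4)
[Jacobi] macro 2: S0 reads c1=1 → after 2×micro: 4; S1 reads c2=4 → after 1×micro: 0; S2 reads c0=-2 → after 1×micro: 2 ⇒ (c0=4, c1=0, c2=2)
[Jacobi] macro 3: S0 reads c1=0 → after 2×micro: 0; S1 reads c2=2 → after 1×micro: 1; S2 reads c0=4 → after 1×micro: 2 ⇒ (c0=0, c1=1, c2=2)
[Jacobi] macro 4: S0 reads c1=1 → after 2×micro: 4; S1 reads c2=2 → after 1×micro: 3; S2 reads c0=0 → after 1×micro: -2 ⇒ (c0=4, c1=3, c2=-2)
[Jacobi] macro 5: S0 reads c1=3 → after 2×micro: 3; S1 reads c2=-2 → after 1×micro: 3; S2 reads c0=4 → after 1×micro: 2 ⇒ (c0=3, c1=3, c2=2)
[Gauss-Seidel] macro 1: S0 reads c1=2 → after 2×micro: -2; S1 reads c2=1 → after 1×micro: 1; S2 reads c0=-2 → after 1×micro: 2 ⇒ (c0=-2, c1=1, c2=2)
[Gauss-Seidel] macro 2: S0 reads c1=1 → after 2×micro: 4; S1 reads c2=2 → after 1×micro: 3; S2 reads c0=4 → after 1×micro: 2 ⇒ (c0=4, c1=3, c2=2)
[Gauss-Seidel] macro 3: S0 reads c1=3 → after 2×micro: 3; S1 reads c2=2 → after 1×micro: 0; S2 reads c0=3 → after 1×micro: -2 ⇒ (c0=3, c1=0, c2=-2)
[Gauss-Seidel] macro 4: S0 reads c1=0 → after 2×micro: 0; S1 reads c2=-2 → after 1×micro: 1; S2 reads c0=0 → after 1×micro: -2 ⇒ (c0=0, c1=1, c2=-2)
[Gauss-Seidel] macro 5: S0 reads c1=1 → after 2×micro: 4; S1 reads c2=-2 → after 1×micro: 0; S2 reads c0=4 → after 1×micro: 2 ⇒ (c0=4, c1=0, c2=2)

first divergence at macro-step: 1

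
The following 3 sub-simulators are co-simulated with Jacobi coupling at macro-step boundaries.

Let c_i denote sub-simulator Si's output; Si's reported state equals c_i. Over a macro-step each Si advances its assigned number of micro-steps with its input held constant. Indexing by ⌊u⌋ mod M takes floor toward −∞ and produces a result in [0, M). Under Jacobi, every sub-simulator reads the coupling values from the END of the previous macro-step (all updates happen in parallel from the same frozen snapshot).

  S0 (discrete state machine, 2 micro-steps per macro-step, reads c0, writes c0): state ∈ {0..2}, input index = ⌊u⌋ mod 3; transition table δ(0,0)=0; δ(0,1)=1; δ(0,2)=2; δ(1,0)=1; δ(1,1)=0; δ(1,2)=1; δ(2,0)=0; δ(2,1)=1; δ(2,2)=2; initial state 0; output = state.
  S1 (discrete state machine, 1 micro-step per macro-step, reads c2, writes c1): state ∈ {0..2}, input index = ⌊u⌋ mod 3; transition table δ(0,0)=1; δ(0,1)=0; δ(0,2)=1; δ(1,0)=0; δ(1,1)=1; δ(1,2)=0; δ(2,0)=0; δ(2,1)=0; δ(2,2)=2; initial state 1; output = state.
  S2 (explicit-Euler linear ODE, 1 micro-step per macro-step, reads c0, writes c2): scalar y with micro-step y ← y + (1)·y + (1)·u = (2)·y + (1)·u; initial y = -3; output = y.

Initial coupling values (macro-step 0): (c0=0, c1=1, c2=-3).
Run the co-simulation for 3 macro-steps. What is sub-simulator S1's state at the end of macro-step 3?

S1 state at macro-step 3 = 0

macro 1: S0 reads c0=0 → after 2×micro: 0; S1 reads c2=-3 → after 1×micro: 0; S2 reads c0=0 → after 1×micro: -6 ⇒ (c0=0, c1=0, c2=-6)
macro 2: S0 reads c0=0 → after 2×micro: 0; S1 reads c2=-6 → after 1×micro: 1; S2 reads c0=0 → after 1×micro: -12 ⇒ (c0=0, c1=1, c2=-12)
macro 3: S0 reads c0=0 → after 2×micro: 0; S1 reads c2=-12 → after 1×micro: 0; S2 reads c0=0 → after 1×micro: -24 ⇒ (c0=0, c1=0, c2=-24)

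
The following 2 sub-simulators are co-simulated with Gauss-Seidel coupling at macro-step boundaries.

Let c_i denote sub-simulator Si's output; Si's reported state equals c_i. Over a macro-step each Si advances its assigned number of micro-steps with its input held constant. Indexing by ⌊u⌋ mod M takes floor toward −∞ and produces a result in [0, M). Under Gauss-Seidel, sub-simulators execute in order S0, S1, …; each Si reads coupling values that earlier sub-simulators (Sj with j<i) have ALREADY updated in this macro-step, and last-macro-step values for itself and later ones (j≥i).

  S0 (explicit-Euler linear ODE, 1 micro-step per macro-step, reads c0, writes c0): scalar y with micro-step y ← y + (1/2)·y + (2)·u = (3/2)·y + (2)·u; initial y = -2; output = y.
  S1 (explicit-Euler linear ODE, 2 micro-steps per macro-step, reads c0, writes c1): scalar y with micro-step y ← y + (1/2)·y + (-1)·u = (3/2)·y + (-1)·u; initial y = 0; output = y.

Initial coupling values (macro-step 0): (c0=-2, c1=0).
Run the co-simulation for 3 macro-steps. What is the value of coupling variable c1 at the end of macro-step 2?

macro 1: S0 reads c0=-2 → after 1×micro: -7; S1 reads c0=-7 → after 2×micro: 35/2 ⇒ (c0=-7, c1=35/2)
macro 2: S0 reads c0=-7 → after 1×micro: -49/2; S1 reads c0=-49/2 → after 2×micro: 805/8 ⇒ (c0=-49/2, c1=805/8)
macro 3: S0 reads c0=-49/2 → after 1×micro: -343/4; S1 reads c0=-343/4 → after 2×micro: 14105/32 ⇒ (c0=-343/4, c1=14105/32)

c1 at macro-step 2 = 805/8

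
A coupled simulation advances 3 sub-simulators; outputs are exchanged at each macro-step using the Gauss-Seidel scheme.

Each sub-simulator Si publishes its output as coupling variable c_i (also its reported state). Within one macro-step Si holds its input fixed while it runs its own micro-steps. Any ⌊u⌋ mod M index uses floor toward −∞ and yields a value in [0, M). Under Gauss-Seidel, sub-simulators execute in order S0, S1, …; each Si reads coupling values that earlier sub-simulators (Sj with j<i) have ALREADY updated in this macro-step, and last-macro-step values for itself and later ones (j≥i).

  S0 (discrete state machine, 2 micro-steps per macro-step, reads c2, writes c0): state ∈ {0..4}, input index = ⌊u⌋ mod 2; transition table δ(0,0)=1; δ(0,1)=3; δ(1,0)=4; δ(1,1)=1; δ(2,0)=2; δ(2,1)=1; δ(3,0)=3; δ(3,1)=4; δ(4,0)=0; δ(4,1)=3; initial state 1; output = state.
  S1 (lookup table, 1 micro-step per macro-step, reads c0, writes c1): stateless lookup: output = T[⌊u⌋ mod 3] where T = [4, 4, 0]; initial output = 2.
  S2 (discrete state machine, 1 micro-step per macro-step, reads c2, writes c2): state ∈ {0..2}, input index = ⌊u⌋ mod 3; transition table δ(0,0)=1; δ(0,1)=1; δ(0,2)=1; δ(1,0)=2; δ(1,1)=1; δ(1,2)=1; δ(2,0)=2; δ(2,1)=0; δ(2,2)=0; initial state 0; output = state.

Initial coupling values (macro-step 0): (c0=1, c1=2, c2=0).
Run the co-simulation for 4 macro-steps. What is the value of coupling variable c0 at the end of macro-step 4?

c0 at macro-step 4 = 4

macro 1: S0 reads c2=0 → after 2×micro: 0; S1 reads c0=0 → after 1×micro: 4; S2 reads c2=0 → after 1×micro: 1 ⇒ (c0=0, c1=4, c2=1)
macro 2: S0 reads c2=1 → after 2×micro: 4; S1 reads c0=4 → after 1×micro: 4; S2 reads c2=1 → after 1×micro: 1 ⇒ (c0=4, c1=4, c2=1)
macro 3: S0 reads c2=1 → after 2×micro: 4; S1 reads c0=4 → after 1×micro: 4; S2 reads c2=1 → after 1×micro: 1 ⇒ (c0=4, c1=4, c2=1)
macro 4: S0 reads c2=1 → after 2×micro: 4; S1 reads c0=4 → after 1×micro: 4; S2 reads c2=1 → after 1×micro: 1 ⇒ (c0=4, c1=4, c2=1)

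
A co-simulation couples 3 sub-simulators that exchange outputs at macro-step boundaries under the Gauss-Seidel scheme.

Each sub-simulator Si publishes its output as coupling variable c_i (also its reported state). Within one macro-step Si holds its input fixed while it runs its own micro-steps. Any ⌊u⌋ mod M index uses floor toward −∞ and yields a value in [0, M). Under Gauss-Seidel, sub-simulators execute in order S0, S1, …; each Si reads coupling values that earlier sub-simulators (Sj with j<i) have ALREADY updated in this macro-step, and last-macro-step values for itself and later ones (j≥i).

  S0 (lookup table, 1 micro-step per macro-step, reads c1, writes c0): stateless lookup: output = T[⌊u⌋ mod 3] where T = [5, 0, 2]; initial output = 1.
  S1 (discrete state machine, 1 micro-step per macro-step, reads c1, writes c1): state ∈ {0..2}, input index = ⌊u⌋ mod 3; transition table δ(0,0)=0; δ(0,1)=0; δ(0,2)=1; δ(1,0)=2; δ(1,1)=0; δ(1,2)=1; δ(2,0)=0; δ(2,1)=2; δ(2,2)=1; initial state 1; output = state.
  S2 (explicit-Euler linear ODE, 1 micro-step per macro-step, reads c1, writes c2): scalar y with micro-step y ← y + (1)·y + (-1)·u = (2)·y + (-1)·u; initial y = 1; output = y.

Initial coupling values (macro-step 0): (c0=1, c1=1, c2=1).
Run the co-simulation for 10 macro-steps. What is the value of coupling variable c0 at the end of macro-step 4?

macro 1: S0 reads c1=1 → after 1×micro: 0; S1 reads c1=1 → after 1×micro: 0; S2 reads c1=0 → after 1×micro: 2 ⇒ (c0=0, c1=0, c2=2)
macro 2: S0 reads c1=0 → after 1×micro: 5; S1 reads c1=0 → after 1×micro: 0; S2 reads c1=0 → after 1×micro: 4 ⇒ (c0=5, c1=0, c2=4)
macro 3: S0 reads c1=0 → after 1×micro: 5; S1 reads c1=0 → after 1×micro: 0; S2 reads c1=0 → after 1×micro: 8 ⇒ (c0=5, c1=0, c2=8)
macro 4: S0 reads c1=0 → after 1×micro: 5; S1 reads c1=0 → after 1×micro: 0; S2 reads c1=0 → after 1×micro: 16 ⇒ (c0=5, c1=0, c2=16)
macro 5: S0 reads c1=0 → after 1×micro: 5; S1 reads c1=0 → after 1×micro: 0; S2 reads c1=0 → after 1×micro: 32 ⇒ (c0=5, c1=0, c2=32)
macro 6: S0 reads c1=0 → after 1×micro: 5; S1 reads c1=0 → after 1×micro: 0; S2 reads c1=0 → after 1×micro: 64 ⇒ (c0=5, c1=0, c2=64)
macro 7: S0 reads c1=0 → after 1×micro: 5; S1 reads c1=0 → after 1×micro: 0; S2 reads c1=0 → after 1×micro: 128 ⇒ (c0=5, c1=0, c2=128)
macro 8: S0 reads c1=0 → after 1×micro: 5; S1 reads c1=0 → after 1×micro: 0; S2 reads c1=0 → after 1×micro: 256 ⇒ (c0=5, c1=0, c2=256)
macro 9: S0 reads c1=0 → after 1×micro: 5; S1 reads c1=0 → after 1×micro: 0; S2 reads c1=0 → after 1×micro: 512 ⇒ (c0=5, c1=0, c2=512)
macro 10: S0 reads c1=0 → after 1×micro: 5; S1 reads c1=0 → after 1×micro: 0; S2 reads c1=0 → after 1×micro: 1024 ⇒ (c0=5, c1=0, c2=1024)

c0 at macro-step 4 = 5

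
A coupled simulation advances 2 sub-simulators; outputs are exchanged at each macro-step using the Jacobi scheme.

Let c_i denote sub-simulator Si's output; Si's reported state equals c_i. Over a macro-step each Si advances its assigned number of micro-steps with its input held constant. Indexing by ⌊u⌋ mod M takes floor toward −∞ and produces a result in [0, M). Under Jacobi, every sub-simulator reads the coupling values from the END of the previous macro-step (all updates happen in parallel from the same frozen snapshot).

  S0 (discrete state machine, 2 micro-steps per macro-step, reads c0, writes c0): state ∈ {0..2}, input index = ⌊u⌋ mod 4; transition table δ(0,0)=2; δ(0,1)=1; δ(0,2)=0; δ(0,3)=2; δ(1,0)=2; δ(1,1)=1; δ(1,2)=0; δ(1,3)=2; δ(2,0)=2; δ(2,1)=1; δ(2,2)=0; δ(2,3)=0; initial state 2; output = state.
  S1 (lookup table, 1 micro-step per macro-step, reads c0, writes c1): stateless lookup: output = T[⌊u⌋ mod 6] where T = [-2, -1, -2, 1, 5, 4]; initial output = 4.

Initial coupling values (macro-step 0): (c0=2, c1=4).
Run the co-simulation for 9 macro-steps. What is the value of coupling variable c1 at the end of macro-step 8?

c1 at macro-step 8 = -2

macro 1: S0 reads c0=2 → after 2×micro: 0; S1 reads c0=2 → after 1×micro: -2 ⇒ (c0=0, c1=-2)
macro 2: S0 reads c0=0 → after 2×micro: 2; S1 reads c0=0 → after 1×micro: -2 ⇒ (c0=2, c1=-2)
macro 3: S0 reads c0=2 → after 2×micro: 0; S1 reads c0=2 → after 1×micro: -2 ⇒ (c0=0, c1=-2)
macro 4: S0 reads c0=0 → after 2×micro: 2; S1 reads c0=0 → after 1×micro: -2 ⇒ (c0=2, c1=-2)
macro 5: S0 reads c0=2 → after 2×micro: 0; S1 reads c0=2 → after 1×micro: -2 ⇒ (c0=0, c1=-2)
macro 6: S0 reads c0=0 → after 2×micro: 2; S1 reads c0=0 → after 1×micro: -2 ⇒ (c0=2, c1=-2)
macro 7: S0 reads c0=2 → after 2×micro: 0; S1 reads c0=2 → after 1×micro: -2 ⇒ (c0=0, c1=-2)
macro 8: S0 reads c0=0 → after 2×micro: 2; S1 reads c0=0 → after 1×micro: -2 ⇒ (c0=2, c1=-2)
macro 9: S0 reads c0=2 → after 2×micro: 0; S1 reads c0=2 → after 1×micro: -2 ⇒ (c0=0, c1=-2)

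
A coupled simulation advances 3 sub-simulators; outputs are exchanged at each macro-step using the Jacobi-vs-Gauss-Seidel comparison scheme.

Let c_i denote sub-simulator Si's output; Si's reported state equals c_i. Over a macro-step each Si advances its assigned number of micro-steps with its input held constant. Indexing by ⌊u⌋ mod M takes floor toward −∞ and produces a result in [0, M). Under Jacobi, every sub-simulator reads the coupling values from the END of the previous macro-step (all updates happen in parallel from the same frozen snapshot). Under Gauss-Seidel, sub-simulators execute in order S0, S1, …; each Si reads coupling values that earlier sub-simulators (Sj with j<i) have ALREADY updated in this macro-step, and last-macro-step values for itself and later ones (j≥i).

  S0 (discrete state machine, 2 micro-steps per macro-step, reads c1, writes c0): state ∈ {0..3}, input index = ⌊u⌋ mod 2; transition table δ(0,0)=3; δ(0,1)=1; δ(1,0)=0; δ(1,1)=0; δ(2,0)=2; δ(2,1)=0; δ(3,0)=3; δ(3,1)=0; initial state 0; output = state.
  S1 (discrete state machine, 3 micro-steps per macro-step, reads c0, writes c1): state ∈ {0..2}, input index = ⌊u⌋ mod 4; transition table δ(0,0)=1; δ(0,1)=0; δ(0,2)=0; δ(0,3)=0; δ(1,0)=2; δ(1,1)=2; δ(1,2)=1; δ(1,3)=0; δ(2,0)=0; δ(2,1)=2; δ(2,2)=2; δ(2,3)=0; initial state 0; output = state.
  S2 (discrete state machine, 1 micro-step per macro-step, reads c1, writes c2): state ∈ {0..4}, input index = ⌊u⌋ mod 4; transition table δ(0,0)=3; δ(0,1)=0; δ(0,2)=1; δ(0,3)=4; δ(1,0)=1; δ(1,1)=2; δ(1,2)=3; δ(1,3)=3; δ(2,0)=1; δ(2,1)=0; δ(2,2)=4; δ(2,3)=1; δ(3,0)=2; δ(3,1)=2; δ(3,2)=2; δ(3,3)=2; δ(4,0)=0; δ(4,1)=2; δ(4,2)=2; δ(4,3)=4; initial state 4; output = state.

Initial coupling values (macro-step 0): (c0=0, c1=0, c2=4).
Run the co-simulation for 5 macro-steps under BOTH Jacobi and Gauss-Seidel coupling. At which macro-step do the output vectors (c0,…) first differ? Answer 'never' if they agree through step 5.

first divergence at macro-step: never

[Jacobi] macro 1: S0 reads c1=0 → after 2×micro: 3; S1 reads c0=0 → after 3×micro: 0; S2 reads c1=0 → after 1×micro: 0 ⇒ (c0=3, c1=0, c2=0)
[Jacobi] macro 2: S0 reads c1=0 → after 2×micro: 3; S1 reads c0=3 → after 3×micro: 0; S2 reads c1=0 → after 1×micro: 3 ⇒ (c0=3, c1=0, c2=3)
[Jacobi] macro 3: S0 reads c1=0 → after 2×micro: 3; S1 reads c0=3 → after 3×micro: 0; S2 reads c1=0 → after 1×micro: 2 ⇒ (c0=3, c1=0, c2=2)
[Jacobi] macro 4: S0 reads c1=0 → after 2×micro: 3; S1 reads c0=3 → after 3×micro: 0; S2 reads c1=0 → after 1×micro: 1 ⇒ (c0=3, c1=0, c2=1)
[Jacobi] macro 5: S0 reads c1=0 → after 2×micro: 3; S1 reads c0=3 → after 3×micro: 0; S2 reads c1=0 → after 1×micro: 1 ⇒ (c0=3, c1=0, c2=1)
[Gauss-Seidel] macro 1: S0 reads c1=0 → after 2×micro: 3; S1 reads c0=3 → after 3×micro: 0; S2 reads c1=0 → after 1×micro: 0 ⇒ (c0=3, c1=0, c2=0)
[Gauss-Seidel] macro 2: S0 reads c1=0 → after 2×micro: 3; S1 reads c0=3 → after 3×micro: 0; S2 reads c1=0 → after 1×micro: 3 ⇒ (c0=3, c1=0, c2=3)
[Gauss-Seidel] macro 3: S0 reads c1=0 → after 2×micro: 3; S1 reads c0=3 → after 3×micro: 0; S2 reads c1=0 → after 1×micro: 2 ⇒ (c0=3, c1=0, c2=2)
[Gauss-Seidel] macro 4: S0 reads c1=0 → after 2×micro: 3; S1 reads c0=3 → after 3×micro: 0; S2 reads c1=0 → after 1×micro: 1 ⇒ (c0=3, c1=0, c2=1)
[Gauss-Seidel] macro 5: S0 reads c1=0 → after 2×micro: 3; S1 reads c0=3 → after 3×micro: 0; S2 reads c1=0 → after 1×micro: 1 ⇒ (c0=3, c1=0, c2=1)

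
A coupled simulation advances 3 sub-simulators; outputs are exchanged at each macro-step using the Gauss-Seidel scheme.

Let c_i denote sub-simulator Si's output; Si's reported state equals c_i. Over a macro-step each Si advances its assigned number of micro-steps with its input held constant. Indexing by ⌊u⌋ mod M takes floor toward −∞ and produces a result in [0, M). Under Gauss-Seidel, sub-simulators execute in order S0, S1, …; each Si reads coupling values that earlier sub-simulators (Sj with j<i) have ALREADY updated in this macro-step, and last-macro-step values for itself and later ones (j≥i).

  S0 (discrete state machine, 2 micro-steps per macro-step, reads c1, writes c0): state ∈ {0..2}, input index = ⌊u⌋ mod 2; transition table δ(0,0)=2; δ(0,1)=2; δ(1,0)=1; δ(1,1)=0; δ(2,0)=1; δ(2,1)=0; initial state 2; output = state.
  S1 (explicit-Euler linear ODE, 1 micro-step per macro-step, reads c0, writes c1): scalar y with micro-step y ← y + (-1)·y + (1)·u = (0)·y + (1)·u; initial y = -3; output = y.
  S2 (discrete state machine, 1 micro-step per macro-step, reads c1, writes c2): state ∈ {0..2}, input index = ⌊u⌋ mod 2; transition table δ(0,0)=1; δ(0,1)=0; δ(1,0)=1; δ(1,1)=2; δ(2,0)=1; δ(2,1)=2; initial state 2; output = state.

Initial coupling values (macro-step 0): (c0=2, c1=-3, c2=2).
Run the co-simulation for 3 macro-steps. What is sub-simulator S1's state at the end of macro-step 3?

S1 state at macro-step 3 = 2

macro 1: S0 reads c1=-3 → after 2×micro: 2; S1 reads c0=2 → after 1×micro: 2; S2 reads c1=2 → after 1×micro: 1 ⇒ (c0=2, c1=2, c2=1)
macro 2: S0 reads c1=2 → after 2×micro: 1; S1 reads c0=1 → after 1×micro: 1; S2 reads c1=1 → after 1×micro: 2 ⇒ (c0=1, c1=1, c2=2)
macro 3: S0 reads c1=1 → after 2×micro: 2; S1 reads c0=2 → after 1×micro: 2; S2 reads c1=2 → after 1×micro: 1 ⇒ (c0=2, c1=2, c2=1)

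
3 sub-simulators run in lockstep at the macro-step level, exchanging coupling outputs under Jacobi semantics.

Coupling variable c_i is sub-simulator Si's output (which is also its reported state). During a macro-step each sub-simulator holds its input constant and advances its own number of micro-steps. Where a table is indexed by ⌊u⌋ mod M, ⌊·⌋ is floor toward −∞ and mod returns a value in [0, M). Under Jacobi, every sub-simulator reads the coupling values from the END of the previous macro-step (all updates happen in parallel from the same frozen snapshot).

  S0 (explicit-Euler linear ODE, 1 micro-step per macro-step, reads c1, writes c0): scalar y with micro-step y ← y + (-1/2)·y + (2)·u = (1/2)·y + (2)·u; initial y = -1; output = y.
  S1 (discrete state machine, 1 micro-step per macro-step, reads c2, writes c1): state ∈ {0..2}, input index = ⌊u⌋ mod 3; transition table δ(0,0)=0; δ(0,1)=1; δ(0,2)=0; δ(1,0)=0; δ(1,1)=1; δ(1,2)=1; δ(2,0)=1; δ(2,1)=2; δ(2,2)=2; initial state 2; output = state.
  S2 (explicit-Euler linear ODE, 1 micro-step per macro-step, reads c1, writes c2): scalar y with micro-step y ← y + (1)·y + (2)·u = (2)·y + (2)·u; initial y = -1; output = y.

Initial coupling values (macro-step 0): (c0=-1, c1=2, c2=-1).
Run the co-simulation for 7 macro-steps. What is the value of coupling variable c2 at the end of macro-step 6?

macro 1: S0 reads c1=2 → after 1×micro: 7/2; S1 reads c2=-1 → after 1×micro: 2; S2 reads c1=2 → after 1×micro: 2 ⇒ (c0=7/2, c1=2, c2=2)
macro 2: S0 reads c1=2 → after 1×micro: 23/4; S1 reads c2=2 → after 1×micro: 2; S2 reads c1=2 → after 1×micro: 8 ⇒ (c0=23/4, c1=2, c2=8)
macro 3: S0 reads c1=2 → after 1×micro: 55/8; S1 reads c2=8 → after 1×micro: 2; S2 reads c1=2 → after 1×micro: 20 ⇒ (c0=55/8, c1=2, c2=20)
macro 4: S0 reads c1=2 → after 1×micro: 119/16; S1 reads c2=20 → after 1×micro: 2; S2 reads c1=2 → after 1×micro: 44 ⇒ (c0=119/16, c1=2, c2=44)
macro 5: S0 reads c1=2 → after 1×micro: 247/32; S1 reads c2=44 → after 1×micro: 2; S2 reads c1=2 → after 1×micro: 92 ⇒ (c0=247/32, c1=2, c2=92)
macro 6: S0 reads c1=2 → after 1×micro: 503/64; S1 reads c2=92 → after 1×micro: 2; S2 reads c1=2 → after 1×micro: 188 ⇒ (c0=503/64, c1=2, c2=188)
macro 7: S0 reads c1=2 → after 1×micro: 1015/128; S1 reads c2=188 → after 1×micro: 2; S2 reads c1=2 → after 1×micro: 380 ⇒ (c0=1015/128, c1=2, c2=380)

c2 at macro-step 6 = 188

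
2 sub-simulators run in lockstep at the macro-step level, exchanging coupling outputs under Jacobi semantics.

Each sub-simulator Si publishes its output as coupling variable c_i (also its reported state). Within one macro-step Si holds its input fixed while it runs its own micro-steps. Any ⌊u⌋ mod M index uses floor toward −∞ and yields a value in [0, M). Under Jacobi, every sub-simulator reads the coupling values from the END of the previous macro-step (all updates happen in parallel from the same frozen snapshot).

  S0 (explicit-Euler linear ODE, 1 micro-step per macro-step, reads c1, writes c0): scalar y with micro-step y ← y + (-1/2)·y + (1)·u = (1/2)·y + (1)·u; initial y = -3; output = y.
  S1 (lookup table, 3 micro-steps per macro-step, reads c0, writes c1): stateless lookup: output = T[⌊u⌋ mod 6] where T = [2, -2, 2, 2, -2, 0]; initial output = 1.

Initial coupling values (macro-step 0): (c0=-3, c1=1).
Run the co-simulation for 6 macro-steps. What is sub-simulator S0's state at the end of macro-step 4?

S0 state at macro-step 4 = -25/16

macro 1: S0 reads c1=1 → after 1×micro: -1/2; S1 reads c0=-3 → after 3×micro: 2 ⇒ (c0=-1/2, c1=2)
macro 2: S0 reads c1=2 → after 1×micro: 7/4; S1 reads c0=-1/2 → after 3×micro: 0 ⇒ (c0=7/4, c1=0)
macro 3: S0 reads c1=0 → after 1×micro: 7/8; S1 reads c0=7/4 → after 3×micro: -2 ⇒ (c0=7/8, c1=-2)
macro 4: S0 reads c1=-2 → after 1×micro: -25/16; S1 reads c0=7/8 → after 3×micro: 2 ⇒ (c0=-25/16, c1=2)
macro 5: S0 reads c1=2 → after 1×micro: 39/32; S1 reads c0=-25/16 → after 3×micro: -2 ⇒ (c0=39/32, c1=-2)
macro 6: S0 reads c1=-2 → after 1×micro: -89/64; S1 reads c0=39/32 → after 3×micro: -2 ⇒ (c0=-89/64, c1=-2)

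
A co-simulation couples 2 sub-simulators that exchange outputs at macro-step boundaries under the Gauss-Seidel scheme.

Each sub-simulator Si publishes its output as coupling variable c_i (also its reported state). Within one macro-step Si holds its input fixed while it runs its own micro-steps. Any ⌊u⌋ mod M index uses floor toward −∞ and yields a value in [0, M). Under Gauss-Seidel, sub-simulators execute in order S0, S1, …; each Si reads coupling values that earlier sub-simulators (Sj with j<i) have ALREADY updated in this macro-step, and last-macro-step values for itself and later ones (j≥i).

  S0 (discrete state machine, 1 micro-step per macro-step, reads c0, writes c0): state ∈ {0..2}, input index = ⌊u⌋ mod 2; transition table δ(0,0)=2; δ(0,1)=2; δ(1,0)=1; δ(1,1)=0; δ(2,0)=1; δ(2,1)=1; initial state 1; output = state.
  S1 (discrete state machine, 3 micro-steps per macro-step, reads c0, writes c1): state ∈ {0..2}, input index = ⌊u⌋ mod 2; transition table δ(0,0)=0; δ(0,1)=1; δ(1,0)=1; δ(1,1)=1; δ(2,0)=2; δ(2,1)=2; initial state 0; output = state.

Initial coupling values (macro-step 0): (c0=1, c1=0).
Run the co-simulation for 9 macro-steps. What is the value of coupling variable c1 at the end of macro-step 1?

macro 1: S0 reads c0=1 → after 1×micro: 0; S1 reads c0=0 → after 3×micro: 0 ⇒ (c0=0, c1=0)
macro 2: S0 reads c0=0 → after 1×micro: 2; S1 reads c0=2 → after 3×micro: 0 ⇒ (c0=2, c1=0)
macro 3: S0 reads c0=2 → after 1×micro: 1; S1 reads c0=1 → after 3×micro: 1 ⇒ (c0=1, c1=1)
macro 4: S0 reads c0=1 → after 1×micro: 0; S1 reads c0=0 → after 3×micro: 1 ⇒ (c0=0, c1=1)
macro 5: S0 reads c0=0 → after 1×micro: 2; S1 reads c0=2 → after 3×micro: 1 ⇒ (c0=2, c1=1)
macro 6: S0 reads c0=2 → after 1×micro: 1; S1 reads c0=1 → after 3×micro: 1 ⇒ (c0=1, c1=1)
macro 7: S0 reads c0=1 → after 1×micro: 0; S1 reads c0=0 → after 3×micro: 1 ⇒ (c0=0, c1=1)
macro 8: S0 reads c0=0 → after 1×micro: 2; S1 reads c0=2 → after 3×micro: 1 ⇒ (c0=2, c1=1)
macro 9: S0 reads c0=2 → after 1×micro: 1; S1 reads c0=1 → after 3×micro: 1 ⇒ (c0=1, c1=1)

c1 at macro-step 1 = 0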